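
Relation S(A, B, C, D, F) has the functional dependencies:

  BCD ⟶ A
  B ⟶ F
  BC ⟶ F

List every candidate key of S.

Attributes B, C, D never appear on any right-hand side, so every candidate key must contain {B, C, D}.
{B, C, D}⁺ = {A, B, C, D, F}, which is all of the schema, so {B, C, D} is the only candidate key.

BCD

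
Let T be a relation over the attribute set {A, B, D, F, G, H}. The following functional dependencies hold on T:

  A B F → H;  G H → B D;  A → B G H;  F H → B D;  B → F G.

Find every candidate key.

{A}

Attribute A never appears on the right-hand side of any dependency, so A must belong to every candidate key.
{A}⁺ = {A, B, D, F, G, H}, which is all of the schema, so {A} is the only candidate key.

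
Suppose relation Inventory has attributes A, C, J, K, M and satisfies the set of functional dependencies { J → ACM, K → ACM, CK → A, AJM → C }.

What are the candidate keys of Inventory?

Attributes J, K never appear on any right-hand side, so every candidate key must contain {J, K}.
{J, K}⁺ = {A, C, J, K, M}, which is all of the schema, so {J, K} is the only candidate key.

{J, K}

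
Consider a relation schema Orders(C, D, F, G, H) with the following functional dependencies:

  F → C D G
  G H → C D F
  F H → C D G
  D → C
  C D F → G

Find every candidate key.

{F, H}, {G, H}

Attribute H never appears on the right-hand side of any dependency, so H must belong to every candidate key.
{H}⁺ = {H}, which is not all of the schema, so we must add further attributes.
{F, H}⁺: F→CDG adds C, D, G → {C, D, F, G, H}. Minimal: {H}⁺ = {H}; {F}⁺ = {C, D, F, G} — none reach the full schema.
{G, H}⁺: GH→CDF adds C, D, F → {C, D, F, G, H}. Minimal: {H}⁺ = {H}; {G}⁺ = {G} — none reach the full schema.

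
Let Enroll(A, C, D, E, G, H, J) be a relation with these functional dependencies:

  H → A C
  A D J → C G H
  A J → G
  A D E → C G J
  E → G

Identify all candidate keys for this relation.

Attributes D, E never appear on any right-hand side, so every candidate key must contain {D, E}.
{D, E}⁺ = {D, E, G}, which is not all of the schema, so we must add further attributes.
{A, D, E}⁺: ADE→CGJ adds C, G, J; ADJ→CGH adds H → {A, C, D, E, G, H, J}. Minimal: {D, E}⁺ = {D, E, G}; {A, E}⁺ = {A, E, G}; {A, D}⁺ = {A, D} — none reach the full schema.
{D, E, H}⁺: H→AC adds A, C; ADE→CGJ adds G, J → {A, C, D, E, G, H, J}. Minimal: {E, H}⁺ = {A, C, E, G, H}; {D, H}⁺ = {A, C, D, H}; {D, E}⁺ = {D, E, G} — none reach the full schema.
Any other superkey contains one of these as a subset, so there are no further candidate keys.

(A, D, E); (D, E, H)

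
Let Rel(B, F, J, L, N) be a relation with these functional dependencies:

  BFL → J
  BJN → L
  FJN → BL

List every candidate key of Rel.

Attributes F, N never appear on any right-hand side, so every candidate key must contain {F, N}.
{F, N}⁺ = {F, N}, which is not all of the schema, so we must add further attributes.
{F, J, N}⁺: FJN→BL adds B, L → {B, F, J, L, N}. Minimal: {J, N}⁺ = {J, N}; {F, N}⁺ = {F, N}; {F, J}⁺ = {F, J} — none reach the full schema.
{B, F, L, N}⁺: BFL→J adds J → {B, F, J, L, N}. Minimal: {F, L, N}⁺ = {F, L, N}; {B, L, N}⁺ = {B, L, N}; {B, F, N}⁺ = {B, F, N}; … — none reach the full schema.

FJN, BFLN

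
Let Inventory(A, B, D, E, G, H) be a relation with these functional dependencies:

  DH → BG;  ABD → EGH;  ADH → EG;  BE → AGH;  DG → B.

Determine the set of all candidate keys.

{A, B, D}, {A, D, G}, {A, D, H}, {B, D, E}, {D, E, G}, {D, E, H}

Attribute D never appears on the right-hand side of any dependency, so D must belong to every candidate key.
{D}⁺ = {D}, which is not all of the schema, so we must add further attributes.
{A, B, D}⁺: ABD→EGH adds E, G, H → {A, B, D, E, G, H}. Minimal: {B, D}⁺ = {B, D}; {A, D}⁺ = {A, D}; {A, B}⁺ = {A, B} — none reach the full schema.
{A, D, G}⁺: DG→B adds B; ABD→EGH adds E, H → {A, B, D, E, G, H}. Minimal: {D, G}⁺ = {B, D, G}; {A, G}⁺ = {A, G}; {A, D}⁺ = {A, D} — none reach the full schema.
{A, D, H}⁺: DH→BG adds B, G; ABD→EGH adds E → {A, B, D, E, G, H}. Minimal: {D, H}⁺ = {B, D, G, H}; {A, H}⁺ = {A, H}; {A, D}⁺ = {A, D} — none reach the full schema.
{B, D, E}⁺: BE→AGH adds A, G, H → {A, B, D, E, G, H}. Minimal: {D, E}⁺ = {D, E}; {B, E}⁺ = {A, B, E, G, H}; {B, D}⁺ = {B, D} — none reach the full schema.
{D, E, G}⁺: DG→B adds B; BE→AGH adds A, H → {A, B, D, E, G, H}. Minimal: {E, G}⁺ = {E, G}; {D, G}⁺ = {B, D, G}; {D, E}⁺ = {D, E} — none reach the full schema.
{D, E, H}⁺: DH→BG adds B, G; BE→AGH adds A → {A, B, D, E, G, H}. Minimal: {E, H}⁺ = {E, H}; {D, H}⁺ = {B, D, G, H}; {D, E}⁺ = {D, E} — none reach the full schema.
Any other superkey contains one of these as a subset, so there are no further candidate keys.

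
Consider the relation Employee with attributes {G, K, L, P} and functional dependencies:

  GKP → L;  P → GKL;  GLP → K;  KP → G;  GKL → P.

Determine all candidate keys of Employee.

{P}⁺: P→GKL adds G, K, L → {G, K, L, P}.
{G, K, L}⁺: GKL→P adds P → {G, K, L, P}. Minimal: {K, L}⁺ = {K, L}; {G, L}⁺ = {G, L}; {G, K}⁺ = {G, K} — none reach the full schema.

(P), (G, K, L)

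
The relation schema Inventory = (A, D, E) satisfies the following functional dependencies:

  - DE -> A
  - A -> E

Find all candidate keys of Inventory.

{A, D}; {D, E}

Attribute D never appears on the right-hand side of any dependency, so D must belong to every candidate key.
{D}⁺ = {D}, which is not all of the schema, so we must add further attributes.
{A, D}⁺: A→E adds E → {A, D, E}.
{D, E}⁺: DE→A adds A → {A, D, E}.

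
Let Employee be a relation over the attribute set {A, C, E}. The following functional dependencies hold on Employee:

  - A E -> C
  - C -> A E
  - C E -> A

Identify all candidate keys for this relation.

{C}, {A, E}

{C}⁺: C→AE adds A, E → {A, C, E}.
{A, E}⁺: AE→C adds C → {A, C, E}. Minimal: {E}⁺ = {E}; {A}⁺ = {A} — none reach the full schema.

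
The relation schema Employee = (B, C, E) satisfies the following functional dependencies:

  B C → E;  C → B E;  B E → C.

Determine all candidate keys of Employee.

{C}, {B, E}

{C}⁺: C→BE adds B, E → {B, C, E}.
{B, E}⁺: BE→C adds C → {B, C, E}. Minimal: {E}⁺ = {E}; {B}⁺ = {B} — none reach the full schema.
Any other superkey contains one of these as a subset, so there are no further candidate keys.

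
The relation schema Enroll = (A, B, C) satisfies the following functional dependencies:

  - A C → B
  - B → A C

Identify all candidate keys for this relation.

B; AC

{B}⁺: B→AC adds A, C → {A, B, C}.
{A, C}⁺: AC→B adds B → {A, B, C}.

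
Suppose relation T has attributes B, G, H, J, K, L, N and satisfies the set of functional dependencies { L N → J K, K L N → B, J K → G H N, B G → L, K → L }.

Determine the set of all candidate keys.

{J, K}⁺: JK→GHN adds G, H, N; K→L adds L; KLN→B adds B → {B, G, H, J, K, L, N}. Minimal: {K}⁺ = {K, L}; {J}⁺ = {J} — none reach the full schema.
{K, N}⁺: K→L adds L; LN→JK adds J; KLN→B adds B; JK→GHN adds G, H → {B, G, H, J, K, L, N}. Minimal: {N}⁺ = {N}; {K}⁺ = {K, L} — none reach the full schema.
{L, N}⁺: LN→JK adds J, K; KLN→B adds B; JK→GHN adds G, H → {B, G, H, J, K, L, N}. Minimal: {N}⁺ = {N}; {L}⁺ = {L} — none reach the full schema.
{B, G, N}⁺: BG→L adds L; LN→JK adds J, K; JK→GHN adds H → {B, G, H, J, K, L, N}. Minimal: {G, N}⁺ = {G, N}; {B, N}⁺ = {B, N}; {B, G}⁺ = {B, G, L} — none reach the full schema.
Any other superkey contains one of these as a subset, so there are no further candidate keys.

{J, K}; {K, N}; {L, N}; {B, G, N}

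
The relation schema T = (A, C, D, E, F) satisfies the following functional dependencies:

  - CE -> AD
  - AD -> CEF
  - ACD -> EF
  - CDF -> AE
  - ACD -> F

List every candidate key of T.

{A, D}, {C, E}, {C, D, F}

{A, D}⁺: AD→CEF adds C, E, F → {A, C, D, E, F}. Minimal: {D}⁺ = {D}; {A}⁺ = {A} — none reach the full schema.
{C, E}⁺: CE→AD adds A, D; AD→CEF adds F → {A, C, D, E, F}. Minimal: {E}⁺ = {E}; {C}⁺ = {C} — none reach the full schema.
{C, D, F}⁺: CDF→AE adds A, E → {A, C, D, E, F}. Minimal: {D, F}⁺ = {D, F}; {C, F}⁺ = {C, F}; {C, D}⁺ = {C, D} — none reach the full schema.
Any other superkey contains one of these as a subset, so there are no further candidate keys.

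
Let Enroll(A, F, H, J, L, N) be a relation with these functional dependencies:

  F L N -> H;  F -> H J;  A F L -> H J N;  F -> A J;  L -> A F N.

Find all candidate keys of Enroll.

Attribute L never appears on the right-hand side of any dependency, so L must belong to every candidate key.
{L}⁺ = {A, F, H, J, L, N}, which is all of the schema, so {L} is the only candidate key.

L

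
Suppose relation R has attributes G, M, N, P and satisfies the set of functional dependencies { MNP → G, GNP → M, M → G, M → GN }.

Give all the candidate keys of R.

{M, P}; {G, N, P}

Attribute P never appears on the right-hand side of any dependency, so P must belong to every candidate key.
{P}⁺ = {P}, which is not all of the schema, so we must add further attributes.
{M, P}⁺: M→G adds G; M→GN adds N → {G, M, N, P}. Minimal: {P}⁺ = {P}; {M}⁺ = {G, M, N} — none reach the full schema.
{G, N, P}⁺: GNP→M adds M → {G, M, N, P}. Minimal: {N, P}⁺ = {N, P}; {G, P}⁺ = {G, P}; {G, N}⁺ = {G, N} — none reach the full schema.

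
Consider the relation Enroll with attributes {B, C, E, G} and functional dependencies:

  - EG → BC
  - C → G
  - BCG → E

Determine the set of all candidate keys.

{B, C}⁺: C→G adds G; BCG→E adds E → {B, C, E, G}. Minimal: {C}⁺ = {C, G}; {B}⁺ = {B} — none reach the full schema.
{C, E}⁺: C→G adds G; EG→BC adds B → {B, C, E, G}. Minimal: {E}⁺ = {E}; {C}⁺ = {C, G} — none reach the full schema.
{E, G}⁺: EG→BC adds B, C → {B, C, E, G}. Minimal: {G}⁺ = {G}; {E}⁺ = {E} — none reach the full schema.
Any other superkey contains one of these as a subset, so there are no further candidate keys.

(B, C), (C, E), (E, G)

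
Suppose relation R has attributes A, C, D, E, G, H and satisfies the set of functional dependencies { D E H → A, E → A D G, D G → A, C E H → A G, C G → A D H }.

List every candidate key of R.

Attributes C, E never appear on any right-hand side, so every candidate key must contain {C, E}.
{C, E}⁺ = {A, C, D, E, G, H}, which is all of the schema, so {C, E} is the only candidate key.

CE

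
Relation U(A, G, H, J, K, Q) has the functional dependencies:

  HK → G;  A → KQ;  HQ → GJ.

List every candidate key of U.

AH

{A, H}⁺: A→KQ adds K, Q; HQ→GJ adds G, J → {A, G, H, J, K, Q}. Minimal: {H}⁺ = {H}; {A}⁺ = {A, K, Q} — none reach the full schema.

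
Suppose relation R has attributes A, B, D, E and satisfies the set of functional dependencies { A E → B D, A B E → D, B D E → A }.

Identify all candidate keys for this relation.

{A, E}; {B, D, E}

Attribute E never appears on the right-hand side of any dependency, so E must belong to every candidate key.
{E}⁺ = {E}, which is not all of the schema, so we must add further attributes.
{A, E}⁺: AE→BD adds B, D → {A, B, D, E}. Minimal: {E}⁺ = {E}; {A}⁺ = {A} — none reach the full schema.
{B, D, E}⁺: BDE→A adds A → {A, B, D, E}. Minimal: {D, E}⁺ = {D, E}; {B, E}⁺ = {B, E}; {B, D}⁺ = {B, D} — none reach the full schema.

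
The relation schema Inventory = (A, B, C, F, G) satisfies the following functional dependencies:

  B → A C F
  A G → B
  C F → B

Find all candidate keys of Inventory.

{A, G}, {B, G}, {C, F, G}

{A, G}⁺: AG→B adds B; B→ACF adds C, F → {A, B, C, F, G}. Minimal: {G}⁺ = {G}; {A}⁺ = {A} — none reach the full schema.
{B, G}⁺: B→ACF adds A, C, F → {A, B, C, F, G}. Minimal: {G}⁺ = {G}; {B}⁺ = {A, B, C, F} — none reach the full schema.
{C, F, G}⁺: CF→B adds B; B→ACF adds A → {A, B, C, F, G}. Minimal: {F, G}⁺ = {F, G}; {C, G}⁺ = {C, G}; {C, F}⁺ = {A, B, C, F} — none reach the full schema.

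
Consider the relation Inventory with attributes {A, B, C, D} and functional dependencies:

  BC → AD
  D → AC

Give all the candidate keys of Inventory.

BC, BD

Attribute B never appears on the right-hand side of any dependency, so B must belong to every candidate key.
{B}⁺ = {B}, which is not all of the schema, so we must add further attributes.
{B, C}⁺: BC→AD adds A, D → {A, B, C, D}. Minimal: {C}⁺ = {C}; {B}⁺ = {B} — none reach the full schema.
{B, D}⁺: D→AC adds A, C → {A, B, C, D}. Minimal: {D}⁺ = {A, C, D}; {B}⁺ = {B} — none reach the full schema.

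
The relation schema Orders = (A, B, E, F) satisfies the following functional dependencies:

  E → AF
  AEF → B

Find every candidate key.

Attribute E never appears on the right-hand side of any dependency, so E must belong to every candidate key.
{E}⁺ = {A, B, E, F}, which is all of the schema, so {E} is the only candidate key.

{E}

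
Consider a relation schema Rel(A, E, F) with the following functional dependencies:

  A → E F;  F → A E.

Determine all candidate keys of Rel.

{A}⁺: A→EF adds E, F → {A, E, F}.
{F}⁺: F→AE adds A, E → {A, E, F}.

{A}, {F}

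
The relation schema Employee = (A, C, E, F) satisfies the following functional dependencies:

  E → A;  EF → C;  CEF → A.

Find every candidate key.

EF

Attributes E, F never appear on any right-hand side, so every candidate key must contain {E, F}.
{E, F}⁺ = {A, C, E, F}, which is all of the schema, so {E, F} is the only candidate key.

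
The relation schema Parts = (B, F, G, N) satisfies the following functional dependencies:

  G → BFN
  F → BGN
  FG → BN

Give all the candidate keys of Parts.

{F}, {G}

{F}⁺: F→BGN adds B, G, N → {B, F, G, N}.
{G}⁺: G→BFN adds B, F, N → {B, F, G, N}.
Any other superkey contains one of these as a subset, so there are no further candidate keys.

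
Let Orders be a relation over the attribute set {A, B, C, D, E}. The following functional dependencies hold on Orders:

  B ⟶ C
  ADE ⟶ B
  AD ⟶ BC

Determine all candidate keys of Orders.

ADE

Attributes A, D, E never appear on any right-hand side, so every candidate key must contain {A, D, E}.
{A, D, E}⁺ = {A, B, C, D, E}, which is all of the schema, so {A, D, E} is the only candidate key.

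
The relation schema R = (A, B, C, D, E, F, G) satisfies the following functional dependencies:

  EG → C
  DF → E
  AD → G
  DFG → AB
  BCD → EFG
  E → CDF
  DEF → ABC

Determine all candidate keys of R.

E, DF, BCD

{E}⁺: E→CDF adds C, D, F; DEF→ABC adds A, B; AD→G adds G → {A, B, C, D, E, F, G}.
{D, F}⁺: DF→E adds E; E→CDF adds C; DEF→ABC adds A, B; AD→G adds G → {A, B, C, D, E, F, G}.
{B, C, D}⁺: BCD→EFG adds E, F, G; DEF→ABC adds A → {A, B, C, D, E, F, G}.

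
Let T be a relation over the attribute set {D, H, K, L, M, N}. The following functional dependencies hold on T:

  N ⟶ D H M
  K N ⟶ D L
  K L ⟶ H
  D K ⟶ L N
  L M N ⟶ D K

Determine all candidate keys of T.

{D, K}, {K, N}, {L, N}

{D, K}⁺: DK→LN adds L, N; N→DHM adds H, M → {D, H, K, L, M, N}. Minimal: {K}⁺ = {K}; {D}⁺ = {D} — none reach the full schema.
{K, N}⁺: N→DHM adds D, H, M; KN→DL adds L → {D, H, K, L, M, N}. Minimal: {N}⁺ = {D, H, M, N}; {K}⁺ = {K} — none reach the full schema.
{L, N}⁺: N→DHM adds D, H, M; LMN→DK adds K → {D, H, K, L, M, N}. Minimal: {N}⁺ = {D, H, M, N}; {L}⁺ = {L} — none reach the full schema.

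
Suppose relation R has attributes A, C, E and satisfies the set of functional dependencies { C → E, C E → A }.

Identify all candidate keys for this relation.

(C)

{C}⁺: C→E adds E; CE→A adds A → {A, C, E}.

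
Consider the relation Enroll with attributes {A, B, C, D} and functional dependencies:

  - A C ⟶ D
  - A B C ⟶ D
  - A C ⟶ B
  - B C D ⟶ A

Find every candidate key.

(A, C), (B, C, D)

{A, C}⁺: AC→D adds D; AC→B adds B → {A, B, C, D}. Minimal: {C}⁺ = {C}; {A}⁺ = {A} — none reach the full schema.
{B, C, D}⁺: BCD→A adds A → {A, B, C, D}. Minimal: {C, D}⁺ = {C, D}; {B, D}⁺ = {B, D}; {B, C}⁺ = {B, C} — none reach the full schema.
Any other superkey contains one of these as a subset, so there are no further candidate keys.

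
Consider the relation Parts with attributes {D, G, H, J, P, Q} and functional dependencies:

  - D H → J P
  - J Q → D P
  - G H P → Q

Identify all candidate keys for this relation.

{D, G, H}, {G, H, J, P}, {G, H, J, Q}

Attributes G, H never appear on any right-hand side, so every candidate key must contain {G, H}.
{G, H}⁺ = {G, H}, which is not all of the schema, so we must add further attributes.
{D, G, H}⁺: DH→JP adds J, P; GHP→Q adds Q → {D, G, H, J, P, Q}. Minimal: {G, H}⁺ = {G, H}; {D, H}⁺ = {D, H, J, P}; {D, G}⁺ = {D, G} — none reach the full schema.
{G, H, J, P}⁺: GHP→Q adds Q; JQ→DP adds D → {D, G, H, J, P, Q}. Minimal: {H, J, P}⁺ = {H, J, P}; {G, J, P}⁺ = {G, J, P}; {G, H, P}⁺ = {G, H, P, Q}; … — none reach the full schema.
{G, H, J, Q}⁺: JQ→DP adds D, P → {D, G, H, J, P, Q}. Minimal: {H, J, Q}⁺ = {D, H, J, P, Q}; {G, J, Q}⁺ = {D, G, J, P, Q}; {G, H, Q}⁺ = {G, H, Q}; … — none reach the full schema.
Any other superkey contains one of these as a subset, so there are no further candidate keys.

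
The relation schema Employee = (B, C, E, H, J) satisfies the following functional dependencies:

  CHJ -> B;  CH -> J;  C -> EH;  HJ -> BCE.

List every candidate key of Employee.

{C}⁺: C→EH adds E, H; CH→J adds J; HJ→BCE adds B → {B, C, E, H, J}.
{H, J}⁺: HJ→BCE adds B, C, E → {B, C, E, H, J}.
Any other superkey contains one of these as a subset, so there are no further candidate keys.

{C}, {H, J}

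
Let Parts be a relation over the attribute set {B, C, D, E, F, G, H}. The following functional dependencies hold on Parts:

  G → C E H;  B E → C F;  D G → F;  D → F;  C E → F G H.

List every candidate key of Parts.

Attributes B, D never appear on any right-hand side, so every candidate key must contain {B, D}.
{B, D}⁺ = {B, D, F}, which is not all of the schema, so we must add further attributes.
{B, D, E}⁺: BE→CF adds C, F; CE→FGH adds G, H → {B, C, D, E, F, G, H}. Minimal: {D, E}⁺ = {D, E, F}; {B, E}⁺ = {B, C, E, F, G, H}; {B, D}⁺ = {B, D, F} — none reach the full schema.
{B, D, G}⁺: G→CEH adds C, E, H; BE→CF adds F → {B, C, D, E, F, G, H}. Minimal: {D, G}⁺ = {C, D, E, F, G, H}; {B, G}⁺ = {B, C, E, F, G, H}; {B, D}⁺ = {B, D, F} — none reach the full schema.

{B, D, E}; {B, D, G}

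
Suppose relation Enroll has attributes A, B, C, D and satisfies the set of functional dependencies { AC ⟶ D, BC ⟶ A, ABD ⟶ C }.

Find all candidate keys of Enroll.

BC, ABD

Attribute B never appears on the right-hand side of any dependency, so B must belong to every candidate key.
{B}⁺ = {B}, which is not all of the schema, so we must add further attributes.
{B, C}⁺: BC→A adds A; AC→D adds D → {A, B, C, D}.
{A, B, D}⁺: ABD→C adds C → {A, B, C, D}.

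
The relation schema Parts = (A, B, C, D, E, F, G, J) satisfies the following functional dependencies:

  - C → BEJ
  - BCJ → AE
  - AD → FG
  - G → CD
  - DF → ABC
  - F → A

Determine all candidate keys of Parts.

{G}; {A, D}; {C, D}; {D, F}

{G}⁺: G→CD adds C, D; C→BEJ adds B, E, J; BCJ→AE adds A; AD→FG adds F → {A, B, C, D, E, F, G, J}.
{A, D}⁺: AD→FG adds F, G; G→CD adds C; DF→ABC adds B; C→BEJ adds E, J → {A, B, C, D, E, F, G, J}. Minimal: {D}⁺ = {D}; {A}⁺ = {A} — none reach the full schema.
{C, D}⁺: C→BEJ adds B, E, J; BCJ→AE adds A; AD→FG adds F, G → {A, B, C, D, E, F, G, J}. Minimal: {D}⁺ = {D}; {C}⁺ = {A, B, C, E, J} — none reach the full schema.
{D, F}⁺: DF→ABC adds A, B, C; C→BEJ adds E, J; AD→FG adds G → {A, B, C, D, E, F, G, J}. Minimal: {F}⁺ = {A, F}; {D}⁺ = {D} — none reach the full schema.
Any other superkey contains one of these as a subset, so there are no further candidate keys.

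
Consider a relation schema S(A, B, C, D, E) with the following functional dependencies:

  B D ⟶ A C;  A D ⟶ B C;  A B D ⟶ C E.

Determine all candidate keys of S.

Attribute D never appears on the right-hand side of any dependency, so D must belong to every candidate key.
{D}⁺ = {D}, which is not all of the schema, so we must add further attributes.
{A, D}⁺: AD→BC adds B, C; ABD→CE adds E → {A, B, C, D, E}. Minimal: {D}⁺ = {D}; {A}⁺ = {A} — none reach the full schema.
{B, D}⁺: BD→AC adds A, C; ABD→CE adds E → {A, B, C, D, E}. Minimal: {D}⁺ = {D}; {B}⁺ = {B} — none reach the full schema.

(A, D), (B, D)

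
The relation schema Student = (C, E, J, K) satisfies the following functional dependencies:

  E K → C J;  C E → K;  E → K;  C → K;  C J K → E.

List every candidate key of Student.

{E}⁺: E→K adds K; EK→CJ adds C, J → {C, E, J, K}.
{C, J}⁺: C→K adds K; CJK→E adds E → {C, E, J, K}. Minimal: {J}⁺ = {J}; {C}⁺ = {C, K} — none reach the full schema.

E, CJ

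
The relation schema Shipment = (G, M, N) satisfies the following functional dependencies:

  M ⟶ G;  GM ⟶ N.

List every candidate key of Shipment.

{M}

{M}⁺: M→G adds G; GM→N adds N → {G, M, N}.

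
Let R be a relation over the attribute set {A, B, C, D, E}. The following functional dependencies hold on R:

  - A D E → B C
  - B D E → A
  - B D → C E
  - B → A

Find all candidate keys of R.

(B, D); (A, D, E)

Attribute D never appears on the right-hand side of any dependency, so D must belong to every candidate key.
{D}⁺ = {D}, which is not all of the schema, so we must add further attributes.
{B, D}⁺: BD→CE adds C, E; B→A adds A → {A, B, C, D, E}. Minimal: {D}⁺ = {D}; {B}⁺ = {A, B} — none reach the full schema.
{A, D, E}⁺: ADE→BC adds B, C → {A, B, C, D, E}. Minimal: {D, E}⁺ = {D, E}; {A, E}⁺ = {A, E}; {A, D}⁺ = {A, D} — none reach the full schema.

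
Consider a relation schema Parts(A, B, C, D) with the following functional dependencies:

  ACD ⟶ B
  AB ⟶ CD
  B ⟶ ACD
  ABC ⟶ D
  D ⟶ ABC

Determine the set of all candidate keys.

{B}⁺: B→ACD adds A, C, D → {A, B, C, D}.
{D}⁺: D→ABC adds A, B, C → {A, B, C, D}.

{B}, {D}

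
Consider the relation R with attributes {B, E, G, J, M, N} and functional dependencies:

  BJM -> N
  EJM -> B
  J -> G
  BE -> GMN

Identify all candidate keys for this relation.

{B, E, J}, {E, J, M}

Attributes E, J never appear on any right-hand side, so every candidate key must contain {E, J}.
{E, J}⁺ = {E, G, J}, which is not all of the schema, so we must add further attributes.
{B, E, J}⁺: J→G adds G; BE→GMN adds M, N → {B, E, G, J, M, N}.
{E, J, M}⁺: EJM→B adds B; J→G adds G; BE→GMN adds N → {B, E, G, J, M, N}.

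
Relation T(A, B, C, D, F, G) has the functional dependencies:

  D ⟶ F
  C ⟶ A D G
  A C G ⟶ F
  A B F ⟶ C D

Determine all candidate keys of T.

{B, C}⁺: C→ADG adds A, D, G; ACG→F adds F → {A, B, C, D, F, G}. Minimal: {C}⁺ = {A, C, D, F, G}; {B}⁺ = {B} — none reach the full schema.
{A, B, D}⁺: D→F adds F; ABF→CD adds C; C→ADG adds G → {A, B, C, D, F, G}. Minimal: {B, D}⁺ = {B, D, F}; {A, D}⁺ = {A, D, F}; {A, B}⁺ = {A, B} — none reach the full schema.
{A, B, F}⁺: ABF→CD adds C, D; C→ADG adds G → {A, B, C, D, F, G}. Minimal: {B, F}⁺ = {B, F}; {A, F}⁺ = {A, F}; {A, B}⁺ = {A, B} — none reach the full schema.

(B, C), (A, B, D), (A, B, F)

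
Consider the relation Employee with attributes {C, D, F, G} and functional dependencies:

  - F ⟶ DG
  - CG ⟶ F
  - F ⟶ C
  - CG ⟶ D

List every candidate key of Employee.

(F), (C, G)

{F}⁺: F→DG adds D, G; F→C adds C → {C, D, F, G}.
{C, G}⁺: CG→F adds F; CG→D adds D → {C, D, F, G}.
Any other superkey contains one of these as a subset, so there are no further candidate keys.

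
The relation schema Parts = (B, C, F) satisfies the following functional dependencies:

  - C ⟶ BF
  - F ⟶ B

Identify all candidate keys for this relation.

(C)

Attribute C never appears on the right-hand side of any dependency, so C must belong to every candidate key.
{C}⁺ = {B, C, F}, which is all of the schema, so {C} is the only candidate key.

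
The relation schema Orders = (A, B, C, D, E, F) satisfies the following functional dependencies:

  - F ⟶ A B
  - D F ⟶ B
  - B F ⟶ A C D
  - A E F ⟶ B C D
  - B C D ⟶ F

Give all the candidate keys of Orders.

{E, F}⁺: F→AB adds A, B; BF→ACD adds C, D → {A, B, C, D, E, F}. Minimal: {F}⁺ = {A, B, C, D, F}; {E}⁺ = {E} — none reach the full schema.
{B, C, D, E}⁺: BCD→F adds F; F→AB adds A → {A, B, C, D, E, F}. Minimal: {C, D, E}⁺ = {C, D, E}; {B, D, E}⁺ = {B, D, E}; {B, C, E}⁺ = {B, C, E}; … — none reach the full schema.
Any other superkey contains one of these as a subset, so there are no further candidate keys.

{E, F}, {B, C, D, E}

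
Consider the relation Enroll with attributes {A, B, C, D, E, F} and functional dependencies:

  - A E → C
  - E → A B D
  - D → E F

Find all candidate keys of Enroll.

{D}⁺: D→EF adds E, F; E→ABD adds A, B; AE→C adds C → {A, B, C, D, E, F}.
{E}⁺: E→ABD adds A, B, D; D→EF adds F; AE→C adds C → {A, B, C, D, E, F}.
Any other superkey contains one of these as a subset, so there are no further candidate keys.

{D}, {E}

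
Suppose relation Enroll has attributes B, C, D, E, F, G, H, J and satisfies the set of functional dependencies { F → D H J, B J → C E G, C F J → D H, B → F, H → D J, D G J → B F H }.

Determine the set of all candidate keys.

{B}⁺: B→F adds F; F→DHJ adds D, H, J; BJ→CEG adds C, E, G → {B, C, D, E, F, G, H, J}.
{F, G}⁺: F→DHJ adds D, H, J; DGJ→BFH adds B; BJ→CEG adds C, E → {B, C, D, E, F, G, H, J}.
{G, H}⁺: H→DJ adds D, J; DGJ→BFH adds B, F; BJ→CEG adds C, E → {B, C, D, E, F, G, H, J}.
{D, G, J}⁺: DGJ→BFH adds B, F, H; BJ→CEG adds C, E → {B, C, D, E, F, G, H, J}.

{B}; {F, G}; {G, H}; {D, G, J}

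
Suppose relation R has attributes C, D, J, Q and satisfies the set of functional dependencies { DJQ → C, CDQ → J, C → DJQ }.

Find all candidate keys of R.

{C}, {D, J, Q}

{C}⁺: C→DJQ adds D, J, Q → {C, D, J, Q}.
{D, J, Q}⁺: DJQ→C adds C → {C, D, J, Q}.
Any other superkey contains one of these as a subset, so there are no further candidate keys.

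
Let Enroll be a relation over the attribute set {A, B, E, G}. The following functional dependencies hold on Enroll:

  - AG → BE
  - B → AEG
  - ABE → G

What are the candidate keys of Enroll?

{B}⁺: B→AEG adds A, E, G → {A, B, E, G}.
{A, G}⁺: AG→BE adds B, E → {A, B, E, G}. Minimal: {G}⁺ = {G}; {A}⁺ = {A} — none reach the full schema.

{B}, {A, G}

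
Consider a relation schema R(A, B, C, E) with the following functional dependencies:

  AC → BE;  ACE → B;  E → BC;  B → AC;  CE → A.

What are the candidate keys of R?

{B}⁺: B→AC adds A, C; AC→BE adds E → {A, B, C, E}.
{E}⁺: E→BC adds B, C; B→AC adds A → {A, B, C, E}.
{A, C}⁺: AC→BE adds B, E → {A, B, C, E}.

{B}; {E}; {A, C}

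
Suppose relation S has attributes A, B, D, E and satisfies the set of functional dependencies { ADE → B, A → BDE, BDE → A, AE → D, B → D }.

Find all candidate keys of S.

{A}⁺: A→BDE adds B, D, E → {A, B, D, E}.
{B, E}⁺: B→D adds D; BDE→A adds A → {A, B, D, E}. Minimal: {E}⁺ = {E}; {B}⁺ = {B, D} — none reach the full schema.

{A}; {B, E}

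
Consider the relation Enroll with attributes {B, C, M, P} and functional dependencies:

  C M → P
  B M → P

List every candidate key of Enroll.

{B, C, M}

Attributes B, C, M never appear on any right-hand side, so every candidate key must contain {B, C, M}.
{B, C, M}⁺ = {B, C, M, P}, which is all of the schema, so {B, C, M} is the only candidate key.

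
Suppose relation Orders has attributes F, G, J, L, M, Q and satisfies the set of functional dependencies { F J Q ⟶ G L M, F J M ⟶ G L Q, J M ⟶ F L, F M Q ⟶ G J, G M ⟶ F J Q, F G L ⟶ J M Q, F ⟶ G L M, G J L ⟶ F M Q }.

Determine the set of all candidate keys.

{F}; {G, M}; {J, M}; {G, J, L}

{F}⁺: F→GLM adds G, L, M; GM→FJQ adds J, Q → {F, G, J, L, M, Q}.
{G, M}⁺: GM→FJQ adds F, J, Q; F→GLM adds L → {F, G, J, L, M, Q}.
{J, M}⁺: JM→FL adds F, L; F→GLM adds G; GJL→FMQ adds Q → {F, G, J, L, M, Q}.
{G, J, L}⁺: GJL→FMQ adds F, M, Q → {F, G, J, L, M, Q}.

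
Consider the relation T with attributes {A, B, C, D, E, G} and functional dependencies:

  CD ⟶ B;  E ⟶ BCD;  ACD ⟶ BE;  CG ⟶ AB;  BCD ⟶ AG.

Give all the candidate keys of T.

{E}⁺: E→BCD adds B, C, D; BCD→AG adds A, G → {A, B, C, D, E, G}.
{C, D}⁺: CD→B adds B; BCD→AG adds A, G; ACD→BE adds E → {A, B, C, D, E, G}. Minimal: {D}⁺ = {D}; {C}⁺ = {C} — none reach the full schema.
Any other superkey contains one of these as a subset, so there are no further candidate keys.

E, CD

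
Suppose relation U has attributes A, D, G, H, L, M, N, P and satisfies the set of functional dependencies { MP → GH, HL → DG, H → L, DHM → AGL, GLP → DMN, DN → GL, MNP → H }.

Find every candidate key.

Attribute P never appears on the right-hand side of any dependency, so P must belong to every candidate key.
{P}⁺ = {P}, which is not all of the schema, so we must add further attributes.
{H, P}⁺: H→L adds L; HL→DG adds D, G; GLP→DMN adds M, N; DHM→AGL adds A → {A, D, G, H, L, M, N, P}. Minimal: {P}⁺ = {P}; {H}⁺ = {D, G, H, L} — none reach the full schema.
{M, P}⁺: MP→GH adds G, H; H→L adds L; GLP→DMN adds D, N; DHM→AGL adds A → {A, D, G, H, L, M, N, P}. Minimal: {P}⁺ = {P}; {M}⁺ = {M} — none reach the full schema.
{D, N, P}⁺: DN→GL adds G, L; GLP→DMN adds M; MNP→H adds H; DHM→AGL adds A → {A, D, G, H, L, M, N, P}. Minimal: {N, P}⁺ = {N, P}; {D, P}⁺ = {D, P}; {D, N}⁺ = {D, G, L, N} — none reach the full schema.
{G, L, P}⁺: GLP→DMN adds D, M, N; MNP→H adds H; DHM→AGL adds A → {A, D, G, H, L, M, N, P}. Minimal: {L, P}⁺ = {L, P}; {G, P}⁺ = {G, P}; {G, L}⁺ = {G, L} — none reach the full schema.

HP, MP, DNP, GLP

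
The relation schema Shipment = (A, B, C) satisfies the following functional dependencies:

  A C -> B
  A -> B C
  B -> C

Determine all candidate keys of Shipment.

A

{A}⁺: A→BC adds B, C → {A, B, C}.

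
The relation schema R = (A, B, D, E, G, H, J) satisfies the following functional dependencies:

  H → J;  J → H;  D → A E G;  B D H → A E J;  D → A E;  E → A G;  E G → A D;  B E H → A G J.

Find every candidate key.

Attribute B never appears on the right-hand side of any dependency, so B must belong to every candidate key.
{B}⁺ = {B}, which is not all of the schema, so we must add further attributes.
{B, D, H}⁺: H→J adds J; D→AEG adds A, E, G → {A, B, D, E, G, H, J}. Minimal: {D, H}⁺ = {A, D, E, G, H, J}; {B, H}⁺ = {B, H, J}; {B, D}⁺ = {A, B, D, E, G} — none reach the full schema.
{B, D, J}⁺: J→H adds H; D→AEG adds A, E, G → {A, B, D, E, G, H, J}. Minimal: {D, J}⁺ = {A, D, E, G, H, J}; {B, J}⁺ = {B, H, J}; {B, D}⁺ = {A, B, D, E, G} — none reach the full schema.
{B, E, H}⁺: H→J adds J; E→AG adds A, G; EG→AD adds D → {A, B, D, E, G, H, J}. Minimal: {E, H}⁺ = {A, D, E, G, H, J}; {B, H}⁺ = {B, H, J}; {B, E}⁺ = {A, B, D, E, G} — none reach the full schema.
{B, E, J}⁺: J→H adds H; E→AG adds A, G; EG→AD adds D → {A, B, D, E, G, H, J}. Minimal: {E, J}⁺ = {A, D, E, G, H, J}; {B, J}⁺ = {B, H, J}; {B, E}⁺ = {A, B, D, E, G} — none reach the full schema.
Any other superkey contains one of these as a subset, so there are no further candidate keys.

BDH; BDJ; BEH; BEJ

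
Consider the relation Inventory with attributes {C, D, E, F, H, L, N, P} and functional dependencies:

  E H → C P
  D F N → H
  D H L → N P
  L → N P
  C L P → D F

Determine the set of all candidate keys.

Attributes E, L never appear on any right-hand side, so every candidate key must contain {E, L}.
{E, L}⁺ = {E, L, N, P}, which is not all of the schema, so we must add further attributes.
{C, E, L}⁺: L→NP adds N, P; CLP→DF adds D, F; DFN→H adds H → {C, D, E, F, H, L, N, P}. Minimal: {E, L}⁺ = {E, L, N, P}; {C, L}⁺ = {C, D, F, H, L, N, P}; {C, E}⁺ = {C, E} — none reach the full schema.
{E, H, L}⁺: EH→CP adds C, P; L→NP adds N; CLP→DF adds D, F → {C, D, E, F, H, L, N, P}. Minimal: {H, L}⁺ = {H, L, N, P}; {E, L}⁺ = {E, L, N, P}; {E, H}⁺ = {C, E, H, P} — none reach the full schema.
{D, E, F, L}⁺: L→NP adds N, P; DFN→H adds H; EH→CP adds C → {C, D, E, F, H, L, N, P}. Minimal: {E, F, L}⁺ = {E, F, L, N, P}; {D, F, L}⁺ = {D, F, H, L, N, P}; {D, E, L}⁺ = {D, E, L, N, P}; … — none reach the full schema.

{C, E, L}; {E, H, L}; {D, E, F, L}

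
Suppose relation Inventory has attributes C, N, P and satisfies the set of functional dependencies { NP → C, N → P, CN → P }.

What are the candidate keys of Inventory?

N

Attribute N never appears on the right-hand side of any dependency, so N must belong to every candidate key.
{N}⁺ = {C, N, P}, which is all of the schema, so {N} is the only candidate key.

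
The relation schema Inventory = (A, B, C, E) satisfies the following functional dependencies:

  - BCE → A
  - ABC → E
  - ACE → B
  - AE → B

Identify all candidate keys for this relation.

Attribute C never appears on the right-hand side of any dependency, so C must belong to every candidate key.
{C}⁺ = {C}, which is not all of the schema, so we must add further attributes.
{A, B, C}⁺: ABC→E adds E → {A, B, C, E}.
{A, C, E}⁺: ACE→B adds B → {A, B, C, E}.
{B, C, E}⁺: BCE→A adds A → {A, B, C, E}.

ABC; ACE; BCE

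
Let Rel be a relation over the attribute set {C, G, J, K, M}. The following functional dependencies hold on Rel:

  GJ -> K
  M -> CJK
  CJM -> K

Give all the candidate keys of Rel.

{G, M}

Attributes G, M never appear on any right-hand side, so every candidate key must contain {G, M}.
{G, M}⁺ = {C, G, J, K, M}, which is all of the schema, so {G, M} is the only candidate key.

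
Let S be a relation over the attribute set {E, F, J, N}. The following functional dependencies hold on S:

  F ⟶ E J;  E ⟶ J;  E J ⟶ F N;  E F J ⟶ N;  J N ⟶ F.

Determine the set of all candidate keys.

{E}⁺: E→J adds J; EJ→FN adds F, N → {E, F, J, N}.
{F}⁺: F→EJ adds E, J; EJ→FN adds N → {E, F, J, N}.
{J, N}⁺: JN→F adds F; F→EJ adds E → {E, F, J, N}. Minimal: {N}⁺ = {N}; {J}⁺ = {J} — none reach the full schema.
Any other superkey contains one of these as a subset, so there are no further candidate keys.

E, F, JN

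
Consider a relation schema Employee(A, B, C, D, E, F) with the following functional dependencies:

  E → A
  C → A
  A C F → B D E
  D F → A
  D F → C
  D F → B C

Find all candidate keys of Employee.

Attribute F never appears on the right-hand side of any dependency, so F must belong to every candidate key.
{F}⁺ = {F}, which is not all of the schema, so we must add further attributes.
{C, F}⁺: C→A adds A; ACF→BDE adds B, D, E → {A, B, C, D, E, F}. Minimal: {F}⁺ = {F}; {C}⁺ = {A, C} — none reach the full schema.
{D, F}⁺: DF→A adds A; DF→C adds C; DF→BC adds B; ACF→BDE adds E → {A, B, C, D, E, F}. Minimal: {F}⁺ = {F}; {D}⁺ = {D} — none reach the full schema.
Any other superkey contains one of these as a subset, so there are no further candidate keys.

(C, F); (D, F)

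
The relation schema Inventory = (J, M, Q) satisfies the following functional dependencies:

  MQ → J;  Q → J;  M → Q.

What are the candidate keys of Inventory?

{M}⁺: M→Q adds Q; MQ→J adds J → {J, M, Q}.

M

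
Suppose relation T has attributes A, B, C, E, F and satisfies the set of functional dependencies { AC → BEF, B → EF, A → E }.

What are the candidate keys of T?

Attributes A, C never appear on any right-hand side, so every candidate key must contain {A, C}.
{A, C}⁺ = {A, B, C, E, F}, which is all of the schema, so {A, C} is the only candidate key.

AC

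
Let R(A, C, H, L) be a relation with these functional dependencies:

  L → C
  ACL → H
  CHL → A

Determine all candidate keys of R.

{A, L}; {H, L}

{A, L}⁺: L→C adds C; ACL→H adds H → {A, C, H, L}. Minimal: {L}⁺ = {C, L}; {A}⁺ = {A} — none reach the full schema.
{H, L}⁺: L→C adds C; CHL→A adds A → {A, C, H, L}. Minimal: {L}⁺ = {C, L}; {H}⁺ = {H} — none reach the full schema.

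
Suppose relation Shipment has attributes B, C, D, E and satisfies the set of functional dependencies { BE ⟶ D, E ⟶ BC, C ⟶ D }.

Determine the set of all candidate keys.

{E}

{E}⁺: E→BC adds B, C; C→D adds D → {B, C, D, E}.
No other minimal superkey exists.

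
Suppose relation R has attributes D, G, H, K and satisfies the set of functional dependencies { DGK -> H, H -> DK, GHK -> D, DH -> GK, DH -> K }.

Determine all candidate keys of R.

{H}; {D, G, K}

{H}⁺: H→DK adds D, K; DH→GK adds G → {D, G, H, K}.
{D, G, K}⁺: DGK→H adds H → {D, G, H, K}.
Any other superkey contains one of these as a subset, so there are no further candidate keys.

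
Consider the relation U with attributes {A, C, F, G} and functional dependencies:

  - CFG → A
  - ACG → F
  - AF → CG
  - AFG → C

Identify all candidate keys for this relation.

{A, F}, {A, C, G}, {C, F, G}

{A, F}⁺: AF→CG adds C, G → {A, C, F, G}. Minimal: {F}⁺ = {F}; {A}⁺ = {A} — none reach the full schema.
{A, C, G}⁺: ACG→F adds F → {A, C, F, G}. Minimal: {C, G}⁺ = {C, G}; {A, G}⁺ = {A, G}; {A, C}⁺ = {A, C} — none reach the full schema.
{C, F, G}⁺: CFG→A adds A → {A, C, F, G}. Minimal: {F, G}⁺ = {F, G}; {C, G}⁺ = {C, G}; {C, F}⁺ = {C, F} — none reach the full schema.
Any other superkey contains one of these as a subset, so there are no further candidate keys.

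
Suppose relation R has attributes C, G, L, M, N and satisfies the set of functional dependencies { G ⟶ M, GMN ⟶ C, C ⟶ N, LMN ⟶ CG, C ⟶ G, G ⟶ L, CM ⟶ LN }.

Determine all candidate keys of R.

{C}, {G, N}, {L, M, N}

{C}⁺: C→N adds N; C→G adds G; G→L adds L; G→M adds M → {C, G, L, M, N}.
{G, N}⁺: G→M adds M; GMN→C adds C; G→L adds L → {C, G, L, M, N}. Minimal: {N}⁺ = {N}; {G}⁺ = {G, L, M} — none reach the full schema.
{L, M, N}⁺: LMN→CG adds C, G → {C, G, L, M, N}. Minimal: {M, N}⁺ = {M, N}; {L, N}⁺ = {L, N}; {L, M}⁺ = {L, M} — none reach the full schema.
Any other superkey contains one of these as a subset, so there are no further candidate keys.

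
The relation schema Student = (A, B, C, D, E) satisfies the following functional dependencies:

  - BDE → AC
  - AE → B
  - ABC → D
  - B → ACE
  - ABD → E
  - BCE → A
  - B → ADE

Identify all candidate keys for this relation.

{B}⁺: B→ACE adds A, C, E; B→ADE adds D → {A, B, C, D, E}.
{A, E}⁺: AE→B adds B; B→ACE adds C; B→ADE adds D → {A, B, C, D, E}.
Any other superkey contains one of these as a subset, so there are no further candidate keys.

B, AE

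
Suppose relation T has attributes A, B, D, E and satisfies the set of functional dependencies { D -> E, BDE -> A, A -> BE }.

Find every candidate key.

{A, D}, {B, D}

Attribute D never appears on the right-hand side of any dependency, so D must belong to every candidate key.
{D}⁺ = {D, E}, which is not all of the schema, so we must add further attributes.
{A, D}⁺: D→E adds E; A→BE adds B → {A, B, D, E}. Minimal: {D}⁺ = {D, E}; {A}⁺ = {A, B, E} — none reach the full schema.
{B, D}⁺: D→E adds E; BDE→A adds A → {A, B, D, E}. Minimal: {D}⁺ = {D, E}; {B}⁺ = {B} — none reach the full schema.
Any other superkey contains one of these as a subset, so there are no further candidate keys.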